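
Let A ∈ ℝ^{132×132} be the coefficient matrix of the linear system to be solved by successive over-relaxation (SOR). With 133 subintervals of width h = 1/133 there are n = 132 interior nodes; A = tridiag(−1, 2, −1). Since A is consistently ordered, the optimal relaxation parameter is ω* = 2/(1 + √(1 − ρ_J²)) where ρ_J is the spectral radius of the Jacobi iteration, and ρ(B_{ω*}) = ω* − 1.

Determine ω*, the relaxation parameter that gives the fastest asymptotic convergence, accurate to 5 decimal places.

ρ_J = max_k |cos(kπ/133)| = cos(π/133) = 0.99972
1 − cos²(π/133) = sin²(π/133) ⇒ √(1−ρ_J²) = sin(π/133) = 0.023619.
ω* = 2 / (1 + 0.023619) = 2 / 1.023619 ≈ 1.95385.
Hence ρ(B_{ω*}) = 1.95385 − 1 = 0.95385.

ω* = 1.95385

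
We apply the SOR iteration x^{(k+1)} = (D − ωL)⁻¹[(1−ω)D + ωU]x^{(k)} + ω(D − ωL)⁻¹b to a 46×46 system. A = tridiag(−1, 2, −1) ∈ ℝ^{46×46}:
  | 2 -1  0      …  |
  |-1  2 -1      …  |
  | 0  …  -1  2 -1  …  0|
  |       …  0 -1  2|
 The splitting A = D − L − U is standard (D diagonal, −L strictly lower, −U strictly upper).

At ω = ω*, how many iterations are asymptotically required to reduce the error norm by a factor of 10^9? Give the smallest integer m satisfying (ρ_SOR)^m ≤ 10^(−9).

m = 155

ρ_J = max_k |cos(kπ/47)| = cos(π/47) = 0.9977669
√(1−ρ_J²) simplifies to sin(π/47) = 0.0667926.
Then 2/(1+√(1−ρ_J²)) = 2/(1+0.0667926); ω* = 2/1.0667926 = 1.8747787.
Hence ρ(B_{ω*}) = 1.8747787 − 1 = 0.8747787.
m ≥ 9·ln10 / (−ln 0.8747787) = 154.901; smallest integer m = 155.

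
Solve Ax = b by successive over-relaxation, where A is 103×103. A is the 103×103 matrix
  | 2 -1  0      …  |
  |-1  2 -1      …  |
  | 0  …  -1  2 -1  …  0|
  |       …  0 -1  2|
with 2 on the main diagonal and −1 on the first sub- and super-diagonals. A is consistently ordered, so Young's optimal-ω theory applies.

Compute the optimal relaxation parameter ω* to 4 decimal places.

ρ_J = max_k |cos(kπ/104)| = cos(π/104) = 0.9995
1 − cos²(π/104) = sin²(π/104) ⇒ √(1−ρ_J²) = sin(π/104) = 0.03020.
ω* = 2 / (1 + 0.03020) = 2 / 1.03020 ≈ 1.9414.
ρ_SOR = ω* − 1 ≈ 0.9414.

ω* = 1.9414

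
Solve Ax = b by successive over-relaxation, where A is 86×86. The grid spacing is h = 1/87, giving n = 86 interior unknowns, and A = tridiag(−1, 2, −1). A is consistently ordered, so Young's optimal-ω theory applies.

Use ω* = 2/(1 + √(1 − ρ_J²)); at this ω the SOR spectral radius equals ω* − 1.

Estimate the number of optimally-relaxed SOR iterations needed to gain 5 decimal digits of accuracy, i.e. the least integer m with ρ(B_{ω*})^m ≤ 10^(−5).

m = 160

spectrum of D⁻¹(L+U) = {cos(kπ/87) : 1≤k≤86}; ρ_J = cos(π/87) = 0.9993481.
√(1 − cos²(π/87)) = sin(π/87) ≈ 0.0361024.
[ω*] 2 ÷ (1 + 0.0361024) = 2 ÷ 1.0361024 = 1.9303111.
At ω = 1.9303111 every |λ(B_ω)| = ω−1, so ρ_SOR = 0.9303111.
For 5 digits: m = 5·ln10 / (−ln 0.9303111) = 11.5129/0.0722362 = 159.379; round up → m = 160.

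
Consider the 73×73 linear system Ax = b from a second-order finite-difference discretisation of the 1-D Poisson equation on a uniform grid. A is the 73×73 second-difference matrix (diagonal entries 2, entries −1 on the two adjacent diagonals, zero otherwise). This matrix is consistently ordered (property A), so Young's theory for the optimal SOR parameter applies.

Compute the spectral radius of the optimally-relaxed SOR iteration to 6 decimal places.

½·tridiag(1,0,1) at n=73: λ_k = cos(kπ/74); max |λ| at k=1 ⇒ ρ_J = cos(π/74) ≈ 0.999099.
√(1−ρ_J²) simplifies to sin(π/74) = 0.0424412.
ω* = 2 / (1 + 0.0424412) = 2 / 1.0424412 ≈ 1.918573.
[ρ_SOR] ω* − 1 = 0.918573.

ρ_SOR = 0.918573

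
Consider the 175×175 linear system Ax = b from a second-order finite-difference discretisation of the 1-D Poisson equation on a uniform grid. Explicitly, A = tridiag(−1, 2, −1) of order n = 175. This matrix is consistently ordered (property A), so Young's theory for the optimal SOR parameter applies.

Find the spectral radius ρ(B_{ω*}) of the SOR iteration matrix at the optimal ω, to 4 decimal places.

B_J for the 175×175 system has eigenvalues cos(kπ/176); ρ_J = cos(π/176) = 0.9998.
√(1−ρ_J²) = |sin(π/176)| = 0.01785
[ω*] 2 ÷ (1 + 0.01785) = 2 ÷ 1.01785 = 1.9649.
ρ_SOR = ω* − 1 = 1.9649 − 1 = 0.9649.

ρ_SOR = 0.9649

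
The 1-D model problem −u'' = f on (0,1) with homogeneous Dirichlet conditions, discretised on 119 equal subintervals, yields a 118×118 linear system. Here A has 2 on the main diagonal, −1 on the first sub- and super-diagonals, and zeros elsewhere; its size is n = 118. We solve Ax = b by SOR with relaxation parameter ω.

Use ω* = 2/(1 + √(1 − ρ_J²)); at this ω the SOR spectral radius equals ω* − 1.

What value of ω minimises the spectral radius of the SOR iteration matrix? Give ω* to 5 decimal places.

B_J for the 118×118 system has eigenvalues cos(kπ/119); ρ_J = cos(π/119) = 0.99965.
1 − cos²(π/119) = sin²(π/119) ⇒ √(1−ρ_J²) = sin(π/119) = 0.026397.
Then 2/(1+√(1−ρ_J²)) = 2/(1+0.026397); ω* = 2/1.026397 = 1.94856.
ρ(B_{ω*}) = ω*−1 = 0.94856

ω* = 1.94856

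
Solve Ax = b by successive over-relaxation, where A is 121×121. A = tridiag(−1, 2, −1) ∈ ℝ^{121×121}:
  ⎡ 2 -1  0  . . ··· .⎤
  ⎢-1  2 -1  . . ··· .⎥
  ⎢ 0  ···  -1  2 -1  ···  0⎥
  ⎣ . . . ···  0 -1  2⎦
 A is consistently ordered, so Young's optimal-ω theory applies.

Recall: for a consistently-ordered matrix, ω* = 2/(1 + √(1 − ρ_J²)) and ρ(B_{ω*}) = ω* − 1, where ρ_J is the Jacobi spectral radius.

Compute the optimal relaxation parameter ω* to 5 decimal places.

ω* = 1.94980

B_J for the 121×121 system has eigenvalues cos(kπ/122); ρ_J = cos(π/122) = 0.99967.
root = sin(π/122) = 0.025748  (since 1−cos² = sin²).
Then 2/(1+√(1−ρ_J²)) = 2/(1+0.025748); ω* = 2/1.025748 = 1.94980.
Hence ρ(B_{ω*}) = 1.94980 − 1 = 0.94980.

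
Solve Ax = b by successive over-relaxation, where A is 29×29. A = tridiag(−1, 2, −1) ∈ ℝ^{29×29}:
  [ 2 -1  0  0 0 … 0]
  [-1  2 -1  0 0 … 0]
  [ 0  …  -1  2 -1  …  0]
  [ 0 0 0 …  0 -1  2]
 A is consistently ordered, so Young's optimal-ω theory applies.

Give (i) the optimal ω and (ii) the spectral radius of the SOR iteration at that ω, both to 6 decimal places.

ρ_J = max_k |cos(kπ/30)| = cos(π/30) = 0.994522
1 − cos²(π/30) = sin²(π/30) ⇒ √(1−ρ_J²) = sin(π/30) = 0.1045285.
Then 2/(1+√(1−ρ_J²)) = 2/(1+0.1045285); ω* = 2/1.1045285 = 1.810727.
ρ_SOR = ω* − 1 = 1.810727 − 1 = 0.810727.

ω* = 1.810727, ρ_SOR = 0.810727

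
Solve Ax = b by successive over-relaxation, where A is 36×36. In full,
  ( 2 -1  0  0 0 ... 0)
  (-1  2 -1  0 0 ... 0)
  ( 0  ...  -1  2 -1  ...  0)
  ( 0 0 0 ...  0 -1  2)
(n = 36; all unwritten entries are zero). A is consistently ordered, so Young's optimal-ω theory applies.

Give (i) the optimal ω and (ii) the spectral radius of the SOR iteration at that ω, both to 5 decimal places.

ω* = 1.84365, ρ_SOR = 0.84365

ρ_J = max_k |cos(kπ/37)| = cos(π/37) = 0.99640
1 − cos²(π/37) = sin²(π/37) ⇒ √(1−ρ_J²) = sin(π/37) = 0.084806.
Young: ω* = 2/(1+√(1−ρ_J²)) = 2/(1+0.084806) = 2/1.084806 = 1.84365.
At ω = 1.84365 every |λ(B_ω)| = ω−1, so ρ_SOR = 0.84365.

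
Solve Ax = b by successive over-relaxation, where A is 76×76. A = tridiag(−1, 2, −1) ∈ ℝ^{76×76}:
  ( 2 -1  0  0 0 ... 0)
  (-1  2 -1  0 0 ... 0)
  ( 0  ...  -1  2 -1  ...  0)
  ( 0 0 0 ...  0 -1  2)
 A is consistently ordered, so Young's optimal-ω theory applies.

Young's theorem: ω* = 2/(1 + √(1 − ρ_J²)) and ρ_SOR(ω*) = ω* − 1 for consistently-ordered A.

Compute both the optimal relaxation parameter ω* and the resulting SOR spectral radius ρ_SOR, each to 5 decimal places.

[ρ_J] n=76: ρ(B_J) = cos(π/(n+1)) = cos(π/77) = 0.99917.
root = sin(π/77) = 0.040789  (since 1−cos² = sin²).
Then 2/(1+√(1−ρ_J²)) = 2/(1+0.040789); ω* = 2/1.040789 = 1.92162.
ρ_SOR = ω* − 1 = 1.92162 − 1 = 0.92162.

ω* = 1.92162, ρ_SOR = 0.92162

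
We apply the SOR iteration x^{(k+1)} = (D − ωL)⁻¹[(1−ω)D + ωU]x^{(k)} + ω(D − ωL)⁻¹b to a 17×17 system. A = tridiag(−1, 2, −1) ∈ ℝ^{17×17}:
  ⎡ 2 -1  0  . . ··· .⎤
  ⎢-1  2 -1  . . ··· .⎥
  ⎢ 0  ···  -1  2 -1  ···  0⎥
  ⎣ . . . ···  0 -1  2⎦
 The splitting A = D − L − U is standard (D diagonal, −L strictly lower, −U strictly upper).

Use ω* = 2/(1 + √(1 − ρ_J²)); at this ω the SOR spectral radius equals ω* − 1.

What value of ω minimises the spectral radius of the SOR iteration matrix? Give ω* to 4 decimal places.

ω* = 1.7041

B_J for the 17×17 system has eigenvalues cos(kπ/18); ρ_J = cos(π/18) = 0.9848.
√(1−ρ_J²) = |sin(π/18)| = 0.17365
Then 2/(1+√(1−ρ_J²)) = 2/(1+0.17365); ω* = 2/1.17365 = 1.7041.
[ρ_SOR] ω* − 1 = 0.7041.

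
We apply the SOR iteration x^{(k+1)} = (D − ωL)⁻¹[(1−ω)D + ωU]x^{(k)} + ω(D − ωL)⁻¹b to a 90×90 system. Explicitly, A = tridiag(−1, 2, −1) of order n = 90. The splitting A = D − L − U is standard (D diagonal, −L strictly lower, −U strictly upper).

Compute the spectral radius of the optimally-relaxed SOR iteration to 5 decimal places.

ρ_SOR = 0.93327

B_J for the 90×90 system has eigenvalues cos(kπ/91); ρ_J = cos(π/91) = 0.99940.
√(1−ρ_J²) = |sin(π/91)| = 0.034516
So ω* = 2/1.034516 = 1.93327 (Young).
Hence ρ(B_{ω*}) = 1.93327 − 1 = 0.93327.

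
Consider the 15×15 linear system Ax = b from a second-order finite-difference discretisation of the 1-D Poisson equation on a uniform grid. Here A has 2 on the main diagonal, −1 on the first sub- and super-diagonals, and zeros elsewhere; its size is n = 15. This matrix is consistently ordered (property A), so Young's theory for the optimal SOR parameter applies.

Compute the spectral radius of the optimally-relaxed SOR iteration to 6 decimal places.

ρ_SOR = 0.673514

spectrum of D⁻¹(L+U) = {cos(kπ/16) : 1≤k≤15}; ρ_J = cos(π/16) = 0.980785.
1 − cos²(π/16) = sin²(π/16) ⇒ √(1−ρ_J²) = sin(π/16) = 0.1950903.
Young: ω* = 2/(1+√(1−ρ_J²)) = 2/(1+0.1950903) = 2/1.1950903 = 1.673514.
[ρ_SOR] ω* − 1 = 0.673514.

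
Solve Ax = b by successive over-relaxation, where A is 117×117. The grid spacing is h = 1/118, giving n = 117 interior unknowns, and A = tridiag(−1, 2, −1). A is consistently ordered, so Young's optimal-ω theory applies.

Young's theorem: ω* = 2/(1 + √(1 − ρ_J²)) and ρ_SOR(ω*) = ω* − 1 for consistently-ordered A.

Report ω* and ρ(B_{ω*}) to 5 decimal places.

½·tridiag(1,0,1) at n=117: λ_k = cos(kπ/118); max |λ| at k=1 ⇒ ρ_J = cos(π/118) ≈ 0.99965.
√(1−ρ_J²) simplifies to sin(π/118) = 0.026621.
Young: ω* = 2/(1+√(1−ρ_J²)) = 2/(1+0.026621) = 2/1.026621 = 1.94814.
and ρ(B_{ω*}) = 1.94814 − 1 = 0.94814.

ω* = 1.94814, ρ_SOR = 0.94814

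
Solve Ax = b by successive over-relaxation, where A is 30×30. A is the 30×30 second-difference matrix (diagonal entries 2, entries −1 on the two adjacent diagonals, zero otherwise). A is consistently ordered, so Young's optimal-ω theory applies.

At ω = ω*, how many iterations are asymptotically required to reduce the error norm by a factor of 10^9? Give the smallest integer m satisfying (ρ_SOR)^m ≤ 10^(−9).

m = 103

ρ_J = max_k |cos(kπ/31)| = cos(π/31) = 0.9948693
√(1−ρ_J²) simplifies to sin(π/31) = 0.1011683.
So ω* = 2/1.1011683 = 1.8162528 (Young).
ρ(B_{ω*}) = ω*−1 = 0.8162528
m ≥ 9·ln10 / (−ln 0.8162528) = 102.070; smallest integer m = 103.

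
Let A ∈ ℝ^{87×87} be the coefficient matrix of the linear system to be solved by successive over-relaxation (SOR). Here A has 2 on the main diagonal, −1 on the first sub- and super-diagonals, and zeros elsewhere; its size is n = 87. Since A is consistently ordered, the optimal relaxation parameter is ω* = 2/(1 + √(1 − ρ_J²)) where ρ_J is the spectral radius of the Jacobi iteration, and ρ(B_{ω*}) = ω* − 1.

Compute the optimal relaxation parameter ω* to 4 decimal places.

ω* = 1.9311

½·tridiag(1,0,1) at n=87: λ_k = cos(kπ/88); max |λ| at k=1 ⇒ ρ_J = cos(π/88) ≈ 0.9994.
1 − cos²(π/88) = sin²(π/88) ⇒ √(1−ρ_J²) = sin(π/88) = 0.03569.
Then 2/(1+√(1−ρ_J²)) = 2/(1+0.03569); ω* = 2/1.03569 = 1.9311.
ρ(B_{ω*}) = ω*−1 = 0.9311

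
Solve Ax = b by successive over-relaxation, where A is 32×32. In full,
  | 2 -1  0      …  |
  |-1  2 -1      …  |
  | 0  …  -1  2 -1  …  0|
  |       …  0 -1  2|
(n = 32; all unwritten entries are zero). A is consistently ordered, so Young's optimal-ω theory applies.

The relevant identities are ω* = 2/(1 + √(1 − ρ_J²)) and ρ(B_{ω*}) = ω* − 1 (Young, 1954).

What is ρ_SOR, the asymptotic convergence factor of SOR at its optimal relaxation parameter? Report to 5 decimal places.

B_J for the 32×32 system has eigenvalues cos(kπ/33); ρ_J = cos(π/33) = 0.99547.
1 − cos²(π/33) = sin²(π/33) ⇒ √(1−ρ_J²) = sin(π/33) = 0.095056.
ω* = 2/(1 + 0.095056) = 2/1.095056 = 1.82639.
[ρ_SOR] ω* − 1 = 0.82639.

ρ_SOR = 0.82639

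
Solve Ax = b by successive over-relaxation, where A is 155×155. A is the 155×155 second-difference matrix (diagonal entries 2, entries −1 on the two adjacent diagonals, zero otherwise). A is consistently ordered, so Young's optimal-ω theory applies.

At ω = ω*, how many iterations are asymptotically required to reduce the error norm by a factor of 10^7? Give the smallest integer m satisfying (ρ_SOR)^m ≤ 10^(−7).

With n=155, ρ(Jacobi) = cos(π/156) = 0.9997972.
root = sin(π/156) = 0.0201371  (since 1−cos² = sin²).
[ω*] 2 ÷ (1 + 0.0201371) = 2 ÷ 1.0201371 = 1.9605208.
ρ(B_{ω*}) = ω*−1 = 0.9605208
(0.9605208)^m ≤ 10^{−7}  ⇒  m·ln(0.9605208) ≤ −7·ln10  ⇒  m ≥ 400.155  ⇒  m = 401

m = 401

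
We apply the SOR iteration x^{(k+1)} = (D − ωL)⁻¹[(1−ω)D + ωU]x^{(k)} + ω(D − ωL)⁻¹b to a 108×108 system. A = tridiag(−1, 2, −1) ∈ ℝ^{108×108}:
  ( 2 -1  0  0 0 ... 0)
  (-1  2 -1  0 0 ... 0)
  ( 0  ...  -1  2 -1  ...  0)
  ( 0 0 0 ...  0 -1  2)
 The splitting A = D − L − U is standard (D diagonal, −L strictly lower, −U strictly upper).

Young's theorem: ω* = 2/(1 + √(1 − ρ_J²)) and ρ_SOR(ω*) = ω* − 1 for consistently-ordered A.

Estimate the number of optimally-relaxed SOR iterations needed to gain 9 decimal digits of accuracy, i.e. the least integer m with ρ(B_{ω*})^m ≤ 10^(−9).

m = 360

B_J for the 108×108 system has eigenvalues cos(kπ/109); ρ_J = cos(π/109) = 0.9995847.
√(1−ρ_J²) = |sin(π/109)| = 0.0288180
ω* = 2/(1+0.0288180) = 1.9439784
At ω = 1.9439784 every |λ(B_ω)| = ω−1, so ρ_SOR = 0.9439784.
(0.9439784)^m ≤ 10^{−9}  ⇒  m·ln(0.9439784) ≤ −9·ln10  ⇒  m ≥ 359.455  ⇒  m = 360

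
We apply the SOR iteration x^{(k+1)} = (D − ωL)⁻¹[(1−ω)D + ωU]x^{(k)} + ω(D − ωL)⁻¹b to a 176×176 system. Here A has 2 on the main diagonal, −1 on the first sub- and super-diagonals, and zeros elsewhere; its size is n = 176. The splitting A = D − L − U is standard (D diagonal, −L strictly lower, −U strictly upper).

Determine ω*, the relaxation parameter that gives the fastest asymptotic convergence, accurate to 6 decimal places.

ω* = 1.965123

n=176: λ(B_J) = 1 − λ(A)/2 = cos(kπ/177); k=1 gives ρ_J = 0.999842.
√(1 − cos²(π/177)) = sin(π/177) ≈ 0.0177482.
So ω* = 2/1.0177482 = 1.965123 (Young).
ρ(B_{ω*}) = ω*−1 = 0.965123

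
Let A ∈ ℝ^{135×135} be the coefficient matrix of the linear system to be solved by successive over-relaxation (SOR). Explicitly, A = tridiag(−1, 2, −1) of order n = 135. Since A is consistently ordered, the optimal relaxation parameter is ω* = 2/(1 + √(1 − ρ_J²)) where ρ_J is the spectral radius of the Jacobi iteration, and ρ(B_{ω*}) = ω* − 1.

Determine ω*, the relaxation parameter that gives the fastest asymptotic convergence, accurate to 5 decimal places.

ω* = 1.95485

ρ_J = max_k |cos(kπ/136)| = cos(π/136) = 0.99973
√(1 − cos²(π/136)) = sin(π/136) ≈ 0.023098.
ω* = 2 / (1 + 0.023098) = 2 / 1.023098 ≈ 1.95485.
ρ(B_{ω*}) = ω*−1 = 0.95485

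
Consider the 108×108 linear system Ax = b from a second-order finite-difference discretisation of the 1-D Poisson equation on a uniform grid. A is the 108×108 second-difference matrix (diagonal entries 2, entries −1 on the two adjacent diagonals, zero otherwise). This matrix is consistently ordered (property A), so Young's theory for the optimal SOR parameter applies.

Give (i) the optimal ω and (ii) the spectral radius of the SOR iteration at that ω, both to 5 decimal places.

n=108: λ(B_J) = 1 − λ(A)/2 = cos(kπ/109); k=1 gives ρ_J = 0.99958.
√(1−ρ_J²) = |sin(π/109)| = 0.028818
So ω* = 2/1.028818 = 1.94398 (Young).
ρ(B_{ω*}) = ω*−1 = 0.94398

ω* = 1.94398, ρ_SOR = 0.94398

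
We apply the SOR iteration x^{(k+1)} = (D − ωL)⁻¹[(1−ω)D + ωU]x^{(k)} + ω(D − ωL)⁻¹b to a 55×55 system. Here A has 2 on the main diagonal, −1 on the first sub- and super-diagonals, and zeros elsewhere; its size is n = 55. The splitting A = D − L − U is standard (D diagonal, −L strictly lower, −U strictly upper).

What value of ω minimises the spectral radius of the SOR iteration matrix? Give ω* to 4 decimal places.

ω* = 1.8938

With n=55, ρ(Jacobi) = cos(π/56) = 0.9984.
√(1−ρ_J²) = |sin(π/56)| = 0.05607
Young: ω* = 2/(1+√(1−ρ_J²)) = 2/(1+0.05607) = 2/1.05607 = 1.8938.
ρ(B_{ω*}) = ω*−1 = 0.8938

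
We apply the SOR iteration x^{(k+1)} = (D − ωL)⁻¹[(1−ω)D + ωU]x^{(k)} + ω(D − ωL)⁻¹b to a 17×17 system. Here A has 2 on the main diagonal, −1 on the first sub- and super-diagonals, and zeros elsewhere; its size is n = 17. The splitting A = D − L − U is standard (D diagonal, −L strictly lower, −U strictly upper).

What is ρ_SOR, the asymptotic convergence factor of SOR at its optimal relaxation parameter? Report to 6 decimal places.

spectrum of D⁻¹(L+U) = {cos(kπ/18) : 1≤k≤17}; ρ_J = cos(π/18) = 0.984808.
√(1−ρ_J²) simplifies to sin(π/18) = 0.1736482.
Young: ω* = 2/(1+√(1−ρ_J²)) = 2/(1+0.1736482) = 2/1.1736482 = 1.704088.
Hence ρ(B_{ω*}) = 1.704088 − 1 = 0.704088.

ρ_SOR = 0.704088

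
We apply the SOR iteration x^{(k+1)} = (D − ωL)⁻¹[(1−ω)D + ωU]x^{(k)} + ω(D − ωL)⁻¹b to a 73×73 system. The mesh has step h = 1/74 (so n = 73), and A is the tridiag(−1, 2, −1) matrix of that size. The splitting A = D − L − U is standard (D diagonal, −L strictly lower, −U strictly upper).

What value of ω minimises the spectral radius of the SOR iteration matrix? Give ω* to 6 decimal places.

B_J for the 73×73 system has eigenvalues cos(kπ/74); ρ_J = cos(π/74) = 0.999099.
1 − cos²(π/74) = sin²(π/74) ⇒ √(1−ρ_J²) = sin(π/74) = 0.0424412.
[ω*] 2 ÷ (1 + 0.0424412) = 2 ÷ 1.0424412 = 1.918573.
Hence ρ(B_{ω*}) = 1.918573 − 1 = 0.918573.

ω* = 1.918573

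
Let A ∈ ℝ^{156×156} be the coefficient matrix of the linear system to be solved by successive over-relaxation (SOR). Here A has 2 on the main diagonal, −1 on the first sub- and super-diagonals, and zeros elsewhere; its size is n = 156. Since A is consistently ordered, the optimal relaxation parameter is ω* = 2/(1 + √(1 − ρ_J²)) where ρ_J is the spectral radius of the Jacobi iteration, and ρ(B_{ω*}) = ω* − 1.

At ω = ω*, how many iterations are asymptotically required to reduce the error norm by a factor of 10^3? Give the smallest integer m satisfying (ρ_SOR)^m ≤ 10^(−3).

ρ_J = max_k |cos(kπ/157)| = cos(π/157) = 0.9997998
root = sin(π/157) = 0.0200088  (since 1−cos² = sin²).
Young: ω* = 2/(1+√(1−ρ_J²)) = 2/(1+0.0200088) = 2/1.0200088 = 1.9607674.
Hence ρ(B_{ω*}) = 1.9607674 − 1 = 0.9607674.
Need (0.9607674)^m ≤ 10^(−3): m ≥ 3·ln10/|ln 0.9607674| = 6.90776/0.0400229 = 172.595 ⇒ m = 173.

m = 173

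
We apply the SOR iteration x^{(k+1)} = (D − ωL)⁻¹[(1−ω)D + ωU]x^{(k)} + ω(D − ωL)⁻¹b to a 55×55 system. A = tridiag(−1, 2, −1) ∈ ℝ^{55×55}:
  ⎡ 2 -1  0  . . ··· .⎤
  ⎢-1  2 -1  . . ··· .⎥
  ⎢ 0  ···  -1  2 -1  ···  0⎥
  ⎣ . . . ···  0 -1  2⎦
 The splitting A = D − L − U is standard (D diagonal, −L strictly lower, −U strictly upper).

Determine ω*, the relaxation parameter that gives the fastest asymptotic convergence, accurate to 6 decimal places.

spectrum of D⁻¹(L+U) = {cos(kπ/56) : 1≤k≤55}; ρ_J = cos(π/56) = 0.998427.
√(1−ρ_J²) simplifies to sin(π/56) = 0.0560704.
ω* = 2 / (1 + 0.0560704) = 2 / 1.0560704 ≈ 1.893813.
[ρ_SOR] ω* − 1 = 0.893813.

ω* = 1.893813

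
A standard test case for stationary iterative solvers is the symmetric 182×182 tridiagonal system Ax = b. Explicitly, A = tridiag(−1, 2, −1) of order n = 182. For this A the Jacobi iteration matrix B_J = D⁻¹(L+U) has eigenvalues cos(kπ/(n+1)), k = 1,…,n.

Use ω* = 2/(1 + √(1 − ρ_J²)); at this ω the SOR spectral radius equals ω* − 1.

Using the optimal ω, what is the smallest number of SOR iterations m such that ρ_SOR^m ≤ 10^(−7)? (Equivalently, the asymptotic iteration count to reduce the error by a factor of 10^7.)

½·tridiag(1,0,1) at n=182: λ_k = cos(kπ/183); max |λ| at k=1 ⇒ ρ_J = cos(π/183) ≈ 0.9998526.
√(1−ρ_J²) = |sin(π/183)| = 0.0171663
Then 2/(1+√(1−ρ_J²)) = 2/(1+0.0171663); ω* = 2/1.0171663 = 1.9662468.
ρ_SOR = ω* − 1 ≈ 0.9662468.
7·ln10 = 16.1181; −ln(0.9662468) = 0.034336; m = ⌈16.1181/0.034336⌉ = ⌈469.423⌉ = 470.

m = 470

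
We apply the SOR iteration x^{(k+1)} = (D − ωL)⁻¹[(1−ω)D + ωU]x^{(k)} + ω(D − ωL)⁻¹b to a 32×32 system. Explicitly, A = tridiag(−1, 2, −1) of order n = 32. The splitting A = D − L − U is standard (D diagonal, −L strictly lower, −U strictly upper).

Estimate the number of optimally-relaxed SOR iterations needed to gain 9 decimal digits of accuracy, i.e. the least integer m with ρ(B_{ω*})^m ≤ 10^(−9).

m = 109

[ρ_J] n=32: ρ(B_J) = cos(π/(n+1)) = cos(π/33) = 0.9954719.
√(1 − cos²(π/33)) = sin(π/33) ≈ 0.0950560.
[ω*] 2 ÷ (1 + 0.0950560) = 2 ÷ 1.0950560 = 1.8263906.
Hence ρ(B_{ω*}) = 1.8263906 − 1 = 0.8263906.
ρ_SOR^m ≤ 10^(−9) ⇔ m ≥ 9·ln10/(−ln 0.8263906) = 20.7233/0.190688 = 108.676; m = ⌈108.676⌉ = 109.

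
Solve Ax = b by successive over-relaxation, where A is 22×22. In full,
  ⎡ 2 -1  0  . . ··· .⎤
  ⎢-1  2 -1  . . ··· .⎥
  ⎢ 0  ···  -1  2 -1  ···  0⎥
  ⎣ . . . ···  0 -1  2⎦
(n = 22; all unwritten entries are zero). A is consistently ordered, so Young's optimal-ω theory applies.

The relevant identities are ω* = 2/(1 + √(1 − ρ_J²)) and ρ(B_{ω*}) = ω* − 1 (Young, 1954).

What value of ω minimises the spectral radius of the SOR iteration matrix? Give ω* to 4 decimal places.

ω* = 1.7603

With n=22, ρ(Jacobi) = cos(π/23) = 0.9907.
1 − cos²(π/23) = sin²(π/23) ⇒ √(1−ρ_J²) = sin(π/23) = 0.13617.
ω* = 2/(1+0.13617) = 1.7603
Hence ρ(B_{ω*}) = 1.7603 − 1 = 0.7603.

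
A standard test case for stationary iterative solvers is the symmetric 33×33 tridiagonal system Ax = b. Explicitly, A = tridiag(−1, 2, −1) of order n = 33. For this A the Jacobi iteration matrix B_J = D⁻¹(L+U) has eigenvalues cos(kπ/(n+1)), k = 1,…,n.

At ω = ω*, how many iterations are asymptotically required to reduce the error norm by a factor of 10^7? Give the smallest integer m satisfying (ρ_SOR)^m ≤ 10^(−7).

m = 88

½·tridiag(1,0,1) at n=33: λ_k = cos(kπ/34); max |λ| at k=1 ⇒ ρ_J = cos(π/34) ≈ 0.9957342.
√(1−ρ_J²) simplifies to sin(π/34) = 0.0922684.
ω* = 2 / (1 + 0.0922684) = 2 / 1.0922684 ≈ 1.8310518.
ρ_SOR = ω* − 1 ≈ 0.8310518.
For 7 digits: m = 7·ln10 / (−ln 0.8310518) = 16.1181/0.185063 = 87.095; round up → m = 88.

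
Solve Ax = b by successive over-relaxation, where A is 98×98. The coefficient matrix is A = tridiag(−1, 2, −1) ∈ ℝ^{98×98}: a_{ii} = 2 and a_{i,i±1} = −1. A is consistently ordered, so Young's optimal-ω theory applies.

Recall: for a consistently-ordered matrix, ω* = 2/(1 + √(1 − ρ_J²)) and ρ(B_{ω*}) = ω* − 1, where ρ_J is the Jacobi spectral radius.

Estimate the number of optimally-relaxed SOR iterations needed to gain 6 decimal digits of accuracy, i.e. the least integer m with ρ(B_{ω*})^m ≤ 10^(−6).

n=98: λ(B_J) = 1 − λ(A)/2 = cos(kπ/99); k=1 gives ρ_J = 0.9994965.
√(1−ρ_J²) simplifies to sin(π/99) = 0.0317279.
ω* = 2 / (1 + 0.0317279) = 2 / 1.0317279 ≈ 1.9384956.
At ω = 1.9384956 every |λ(B_ω)| = ω−1, so ρ_SOR = 0.9384956.
(0.9384956)^m ≤ 10^{−6}  ⇒  m·ln(0.9384956) ≤ −6·ln10  ⇒  m ≥ 217.645  ⇒  m = 218

m = 218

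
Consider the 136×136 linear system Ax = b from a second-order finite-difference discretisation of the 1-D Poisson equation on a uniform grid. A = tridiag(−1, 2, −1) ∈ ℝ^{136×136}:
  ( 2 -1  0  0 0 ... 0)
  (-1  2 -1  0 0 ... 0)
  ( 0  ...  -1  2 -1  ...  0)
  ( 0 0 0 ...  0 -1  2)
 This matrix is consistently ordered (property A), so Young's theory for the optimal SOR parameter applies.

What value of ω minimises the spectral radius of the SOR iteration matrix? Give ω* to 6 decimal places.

ω* = 1.955169

[ρ_J] n=136: ρ(B_J) = cos(π/(n+1)) = cos(π/137) = 0.999737.
√(1−ρ_J²) = |sin(π/137)| = 0.0229293
Young: ω* = 2/(1+√(1−ρ_J²)) = 2/(1+0.0229293) = 2/1.0229293 = 1.955169.
ρ(B_{ω*}) = ω*−1 = 0.955169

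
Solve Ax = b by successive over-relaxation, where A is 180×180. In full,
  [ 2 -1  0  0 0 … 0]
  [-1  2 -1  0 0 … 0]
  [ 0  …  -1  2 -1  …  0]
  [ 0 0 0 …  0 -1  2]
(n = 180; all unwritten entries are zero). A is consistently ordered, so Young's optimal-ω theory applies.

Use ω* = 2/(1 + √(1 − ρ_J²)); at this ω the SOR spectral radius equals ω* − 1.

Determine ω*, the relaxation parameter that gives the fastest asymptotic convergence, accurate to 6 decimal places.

With n=180, ρ(Jacobi) = cos(π/181) = 0.999849.
√(1−ρ_J²) simplifies to sin(π/181) = 0.0173560.
Young: ω* = 2/(1+√(1−ρ_J²)) = 2/(1+0.0173560) = 2/1.0173560 = 1.965880.
ρ_SOR = ω* − 1 = 1.965880 − 1 = 0.965880.

ω* = 1.965880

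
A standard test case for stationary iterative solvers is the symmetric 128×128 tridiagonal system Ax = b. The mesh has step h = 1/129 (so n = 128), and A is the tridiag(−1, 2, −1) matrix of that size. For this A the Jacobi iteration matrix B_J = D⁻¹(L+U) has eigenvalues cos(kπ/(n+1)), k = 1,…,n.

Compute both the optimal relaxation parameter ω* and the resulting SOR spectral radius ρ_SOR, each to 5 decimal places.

ω* = 1.95246, ρ_SOR = 0.95246

spectrum of D⁻¹(L+U) = {cos(kπ/129) : 1≤k≤128}; ρ_J = cos(π/129) = 0.99970.
√(1−ρ_J²) = |sin(π/129)| = 0.024351
ω* = 2/(1+0.024351) = 1.95246
ρ(B_{ω*}) = ω*−1 = 0.95246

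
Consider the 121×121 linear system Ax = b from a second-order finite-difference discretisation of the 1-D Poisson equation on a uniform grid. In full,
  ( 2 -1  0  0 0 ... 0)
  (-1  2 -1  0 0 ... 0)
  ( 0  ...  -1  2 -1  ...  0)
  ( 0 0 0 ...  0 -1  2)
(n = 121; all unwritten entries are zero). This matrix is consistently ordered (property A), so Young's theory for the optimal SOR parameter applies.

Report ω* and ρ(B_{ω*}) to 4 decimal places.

ω* = 1.9498, ρ_SOR = 0.9498

B_J for the 121×121 system has eigenvalues cos(kπ/122); ρ_J = cos(π/122) = 0.9997.
root = sin(π/122) = 0.02575  (since 1−cos² = sin²).
Young: ω* = 2/(1+√(1−ρ_J²)) = 2/(1+0.02575) = 2/1.02575 = 1.9498.
Hence ρ(B_{ω*}) = 1.9498 − 1 = 0.9498.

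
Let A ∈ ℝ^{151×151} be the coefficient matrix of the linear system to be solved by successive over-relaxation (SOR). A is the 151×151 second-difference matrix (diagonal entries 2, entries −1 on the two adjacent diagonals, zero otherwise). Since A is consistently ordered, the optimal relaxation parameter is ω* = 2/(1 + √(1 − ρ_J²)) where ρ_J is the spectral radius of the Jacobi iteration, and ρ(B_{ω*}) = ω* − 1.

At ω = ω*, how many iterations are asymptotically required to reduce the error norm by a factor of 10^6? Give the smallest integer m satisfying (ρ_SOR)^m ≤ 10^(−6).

spectrum of D⁻¹(L+U) = {cos(kπ/152) : 1≤k≤151}; ρ_J = cos(π/152) = 0.9997864.
1 − cos²(π/152) = sin²(π/152) ⇒ √(1−ρ_J²) = sin(π/152) = 0.0206669.
So ω* = 2/1.0206669 = 1.9595031 (Young).
ρ_SOR = ω* − 1 = 1.9595031 − 1 = 0.9595031.
Need (0.9595031)^m ≤ 10^(−6): m ≥ 6·ln10/|ln 0.9595031| = 13.8155/0.0413397 = 334.194 ⇒ m = 335.

m = 335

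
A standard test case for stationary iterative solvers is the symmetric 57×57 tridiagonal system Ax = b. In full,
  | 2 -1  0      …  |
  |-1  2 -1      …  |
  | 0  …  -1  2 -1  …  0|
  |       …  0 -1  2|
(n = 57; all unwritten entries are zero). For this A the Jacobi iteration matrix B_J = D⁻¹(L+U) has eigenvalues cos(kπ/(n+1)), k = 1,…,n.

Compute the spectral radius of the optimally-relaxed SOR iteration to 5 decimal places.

spectrum of D⁻¹(L+U) = {cos(kπ/58) : 1≤k≤57}; ρ_J = cos(π/58) = 0.99853.
√(1−ρ_J²) simplifies to sin(π/58) = 0.054139.
ω* = 2 / (1 + 0.054139) = 2 / 1.054139 ≈ 1.89728.
ρ_SOR = ω* − 1 ≈ 0.89728.

ρ_SOR = 0.89728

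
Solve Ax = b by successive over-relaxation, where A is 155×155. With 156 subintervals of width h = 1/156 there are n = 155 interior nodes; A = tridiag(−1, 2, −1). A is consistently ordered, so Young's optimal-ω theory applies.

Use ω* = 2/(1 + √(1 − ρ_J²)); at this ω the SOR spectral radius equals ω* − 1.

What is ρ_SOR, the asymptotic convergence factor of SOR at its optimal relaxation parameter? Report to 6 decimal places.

ρ_SOR = 0.960521

n=155: λ(B_J) = 1 − λ(A)/2 = cos(kπ/156); k=1 gives ρ_J = 0.999797.
√(1−ρ_J²) simplifies to sin(π/156) = 0.0201371.
ω* = 2 / (1 + 0.0201371) = 2 / 1.0201371 ≈ 1.960521.
At ω = 1.960521 every |λ(B_ω)| = ω−1, so ρ_SOR = 0.960521.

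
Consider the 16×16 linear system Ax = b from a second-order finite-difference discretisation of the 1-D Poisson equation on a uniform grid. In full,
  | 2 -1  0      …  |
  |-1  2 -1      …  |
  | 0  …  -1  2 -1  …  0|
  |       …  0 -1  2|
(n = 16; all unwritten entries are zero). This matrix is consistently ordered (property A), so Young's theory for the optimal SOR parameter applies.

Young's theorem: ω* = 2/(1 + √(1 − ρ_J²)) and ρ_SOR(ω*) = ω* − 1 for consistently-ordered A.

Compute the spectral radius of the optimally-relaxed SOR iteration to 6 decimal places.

ρ_SOR = 0.689547

ρ_J = max_k |cos(kπ/17)| = cos(π/17) = 0.982973
√(1 − cos²(π/17)) = sin(π/17) ≈ 0.1837495.
Young: ω* = 2/(1+√(1−ρ_J²)) = 2/(1+0.1837495) = 2/1.1837495 = 1.689547.
ρ(B_{ω*}) = ω*−1 = 0.689547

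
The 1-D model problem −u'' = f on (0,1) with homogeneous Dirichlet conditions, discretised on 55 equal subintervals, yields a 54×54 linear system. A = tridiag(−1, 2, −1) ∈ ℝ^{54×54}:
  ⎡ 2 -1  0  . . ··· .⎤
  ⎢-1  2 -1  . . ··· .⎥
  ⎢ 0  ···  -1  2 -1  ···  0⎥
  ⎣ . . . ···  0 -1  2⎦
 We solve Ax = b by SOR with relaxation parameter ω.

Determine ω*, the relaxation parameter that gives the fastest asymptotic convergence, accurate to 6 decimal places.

ω* = 1.891989

½·tridiag(1,0,1) at n=54: λ_k = cos(kπ/55); max |λ| at k=1 ⇒ ρ_J = cos(π/55) ≈ 0.998369.
√(1−ρ_J²) simplifies to sin(π/55) = 0.0570888.
ω* = 2/(1+0.0570888) = 1.891989
ρ(B_{ω*}) = ω*−1 = 0.891989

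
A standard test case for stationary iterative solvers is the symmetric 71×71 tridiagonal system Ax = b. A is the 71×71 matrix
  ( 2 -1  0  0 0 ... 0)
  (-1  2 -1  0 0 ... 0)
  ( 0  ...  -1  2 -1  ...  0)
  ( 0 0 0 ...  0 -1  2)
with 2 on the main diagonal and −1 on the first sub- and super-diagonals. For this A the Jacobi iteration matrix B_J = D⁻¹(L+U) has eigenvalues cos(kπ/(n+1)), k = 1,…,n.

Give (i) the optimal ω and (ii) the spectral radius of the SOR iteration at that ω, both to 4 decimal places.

ω* = 1.9164, ρ_SOR = 0.9164

B_J for the 71×71 system has eigenvalues cos(kπ/72); ρ_J = cos(π/72) = 0.9990.
√(1−ρ_J²) = |sin(π/72)| = 0.04362
ω* = 2/(1 + 0.04362) = 2/1.04362 = 1.9164.
and ρ(B_{ω*}) = 1.9164 − 1 = 0.9164.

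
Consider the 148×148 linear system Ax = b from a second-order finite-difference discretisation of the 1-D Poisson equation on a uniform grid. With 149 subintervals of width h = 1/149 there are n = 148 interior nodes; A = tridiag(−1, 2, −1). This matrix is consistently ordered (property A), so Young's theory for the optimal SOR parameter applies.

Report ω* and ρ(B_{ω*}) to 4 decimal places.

[ρ_J] n=148: ρ(B_J) = cos(π/(n+1)) = cos(π/149) = 0.9998.
root = sin(π/149) = 0.02108  (since 1−cos² = sin²).
Then 2/(1+√(1−ρ_J²)) = 2/(1+0.02108); ω* = 2/1.02108 = 1.9587.
At ω = 1.9587 every |λ(B_ω)| = ω−1, so ρ_SOR = 0.9587.

ω* = 1.9587, ρ_SOR = 0.9587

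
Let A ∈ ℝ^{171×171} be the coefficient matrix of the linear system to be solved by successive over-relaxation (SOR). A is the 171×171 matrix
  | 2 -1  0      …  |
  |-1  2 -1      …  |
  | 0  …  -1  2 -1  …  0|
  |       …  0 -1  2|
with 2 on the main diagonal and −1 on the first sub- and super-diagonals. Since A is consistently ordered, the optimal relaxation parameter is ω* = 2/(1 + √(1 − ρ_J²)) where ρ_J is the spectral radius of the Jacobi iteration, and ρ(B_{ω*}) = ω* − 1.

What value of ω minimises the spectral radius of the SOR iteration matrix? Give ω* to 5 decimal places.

ω* = 1.96413

spectrum of D⁻¹(L+U) = {cos(kπ/172) : 1≤k≤171}; ρ_J = cos(π/172) = 0.99983.
root = sin(π/172) = 0.018264  (since 1−cos² = sin²).
ω* = 2/(1 + 0.018264) = 2/1.018264 = 1.96413.
[ρ_SOR] ω* − 1 = 0.96413.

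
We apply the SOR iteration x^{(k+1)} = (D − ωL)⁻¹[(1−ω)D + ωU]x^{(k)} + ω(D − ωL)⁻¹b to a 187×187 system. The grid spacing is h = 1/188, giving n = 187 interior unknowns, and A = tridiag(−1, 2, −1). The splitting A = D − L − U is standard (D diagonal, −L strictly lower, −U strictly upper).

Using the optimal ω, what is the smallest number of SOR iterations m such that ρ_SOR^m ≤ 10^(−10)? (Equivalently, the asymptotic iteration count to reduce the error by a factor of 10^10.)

m = 689

ρ_J = max_k |cos(kπ/188)| = cos(π/188) = 0.9998604
√(1−ρ_J²) simplifies to sin(π/188) = 0.0167098.
[ω*] 2 ÷ (1 + 0.0167098) = 2 ÷ 1.0167098 = 1.9671297.
and ρ(B_{ω*}) = 1.9671297 − 1 = 0.9671297.
m ≥ 10·ln10 / (−ln 0.9671297) = 688.930; smallest integer m = 689.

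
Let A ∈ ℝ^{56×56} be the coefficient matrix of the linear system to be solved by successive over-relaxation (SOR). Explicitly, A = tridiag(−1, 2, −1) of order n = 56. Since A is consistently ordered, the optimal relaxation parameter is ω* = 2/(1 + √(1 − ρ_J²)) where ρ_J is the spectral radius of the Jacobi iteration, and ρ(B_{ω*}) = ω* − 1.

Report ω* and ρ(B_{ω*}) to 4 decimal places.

ρ_J = max_k |cos(kπ/57)| = cos(π/57) = 0.9985
1 − cos²(π/57) = sin²(π/57) ⇒ √(1−ρ_J²) = sin(π/57) = 0.05509.
[ω*] 2 ÷ (1 + 0.05509) = 2 ÷ 1.05509 = 1.8956.
Hence ρ(B_{ω*}) = 1.8956 − 1 = 0.8956.

ω* = 1.8956, ρ_SOR = 0.8956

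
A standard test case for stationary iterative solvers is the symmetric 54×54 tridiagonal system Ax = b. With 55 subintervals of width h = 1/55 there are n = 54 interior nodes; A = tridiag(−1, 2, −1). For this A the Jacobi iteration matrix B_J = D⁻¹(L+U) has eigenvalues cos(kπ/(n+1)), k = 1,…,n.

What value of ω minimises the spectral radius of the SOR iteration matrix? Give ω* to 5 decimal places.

½·tridiag(1,0,1) at n=54: λ_k = cos(kπ/55); max |λ| at k=1 ⇒ ρ_J = cos(π/55) ≈ 0.99837.
√(1−ρ_J²) simplifies to sin(π/55) = 0.057089.
Then 2/(1+√(1−ρ_J²)) = 2/(1+0.057089); ω* = 2/1.057089 = 1.89199.
ρ_SOR = ω* − 1 = 1.89199 − 1 = 0.89199.

ω* = 1.89199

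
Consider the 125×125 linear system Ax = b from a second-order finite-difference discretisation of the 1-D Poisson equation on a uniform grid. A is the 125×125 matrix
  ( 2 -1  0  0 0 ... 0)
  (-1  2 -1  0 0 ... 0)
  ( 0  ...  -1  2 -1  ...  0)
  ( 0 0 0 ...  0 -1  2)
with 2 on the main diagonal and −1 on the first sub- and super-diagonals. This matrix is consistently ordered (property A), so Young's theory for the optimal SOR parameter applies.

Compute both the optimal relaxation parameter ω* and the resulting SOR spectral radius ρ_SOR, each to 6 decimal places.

With n=125, ρ(Jacobi) = cos(π/126) = 0.999689.
√(1−ρ_J²) = |sin(π/126)| = 0.0249307
[ω*] 2 ÷ (1 + 0.0249307) = 2 ÷ 1.0249307 = 1.951351.
[ρ_SOR] ω* − 1 = 0.951351.

ω* = 1.951351, ρ_SOR = 0.951351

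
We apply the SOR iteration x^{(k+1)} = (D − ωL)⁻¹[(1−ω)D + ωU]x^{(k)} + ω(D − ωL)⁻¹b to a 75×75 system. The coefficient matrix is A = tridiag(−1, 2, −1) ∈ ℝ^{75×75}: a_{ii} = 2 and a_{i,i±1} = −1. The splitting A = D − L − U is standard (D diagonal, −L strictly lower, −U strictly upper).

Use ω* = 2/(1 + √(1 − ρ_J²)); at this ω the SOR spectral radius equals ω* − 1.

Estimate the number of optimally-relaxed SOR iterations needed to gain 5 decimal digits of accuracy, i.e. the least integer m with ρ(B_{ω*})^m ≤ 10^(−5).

[ρ_J] n=75: ρ(B_J) = cos(π/(n+1)) = cos(π/76) = 0.9991458.
1 − cos²(π/76) = sin²(π/76) ⇒ √(1−ρ_J²) = sin(π/76) = 0.0413250.
Then 2/(1+√(1−ρ_J²)) = 2/(1+0.0413250); ω* = 2/1.0413250 = 1.9206300.
and ρ(B_{ω*}) = 1.9206300 − 1 = 0.9206300.
For 5 digits: m = 5·ln10 / (−ln 0.9206300) = 11.5129/0.0826971 = 139.218; round up → m = 140.

m = 140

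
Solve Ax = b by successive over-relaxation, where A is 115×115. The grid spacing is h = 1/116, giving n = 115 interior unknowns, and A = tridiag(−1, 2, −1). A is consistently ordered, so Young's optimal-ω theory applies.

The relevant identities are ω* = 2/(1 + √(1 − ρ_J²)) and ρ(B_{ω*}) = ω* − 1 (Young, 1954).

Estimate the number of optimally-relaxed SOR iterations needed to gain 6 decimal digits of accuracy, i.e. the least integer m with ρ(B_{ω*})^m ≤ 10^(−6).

B_J for the 115×115 system has eigenvalues cos(kπ/116); ρ_J = cos(π/116) = 0.9996333.
√(1−ρ_J²) simplifies to sin(π/116) = 0.0270794.
So ω* = 2/1.0270794 = 1.9472691 (Young).
ρ_SOR = ω* − 1 ≈ 0.9472691.
m ≥ 6·ln10 / (−ln 0.9472691) = 255.030; smallest integer m = 256.

m = 256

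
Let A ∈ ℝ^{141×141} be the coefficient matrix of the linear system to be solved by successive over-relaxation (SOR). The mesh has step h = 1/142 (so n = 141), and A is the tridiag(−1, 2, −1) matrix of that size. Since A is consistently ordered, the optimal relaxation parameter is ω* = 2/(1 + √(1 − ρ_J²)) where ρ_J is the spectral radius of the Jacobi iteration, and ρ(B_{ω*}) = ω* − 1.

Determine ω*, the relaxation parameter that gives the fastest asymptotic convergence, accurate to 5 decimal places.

ω* = 1.95671

n=141: λ(B_J) = 1 − λ(A)/2 = cos(kπ/142); k=1 gives ρ_J = 0.99976.
root = sin(π/142) = 0.022122  (since 1−cos² = sin²).
Young: ω* = 2/(1+√(1−ρ_J²)) = 2/(1+0.022122) = 2/1.022122 = 1.95671.
ρ(B_{ω*}) = ω*−1 = 0.95671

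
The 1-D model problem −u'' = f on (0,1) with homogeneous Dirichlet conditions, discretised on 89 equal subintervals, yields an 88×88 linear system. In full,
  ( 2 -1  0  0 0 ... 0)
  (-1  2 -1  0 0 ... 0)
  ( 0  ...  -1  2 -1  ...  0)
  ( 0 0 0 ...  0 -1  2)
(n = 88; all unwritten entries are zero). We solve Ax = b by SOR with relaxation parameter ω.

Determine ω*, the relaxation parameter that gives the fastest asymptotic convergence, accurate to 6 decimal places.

ρ_J = max_k |cos(kπ/89)| = cos(π/89) = 0.999377
√(1−ρ_J²) simplifies to sin(π/89) = 0.0352915.
Young: ω* = 2/(1+√(1−ρ_J²)) = 2/(1+0.0352915) = 2/1.0352915 = 1.931823.
ρ_SOR = ω* − 1 ≈ 0.931823.

ω* = 1.931823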